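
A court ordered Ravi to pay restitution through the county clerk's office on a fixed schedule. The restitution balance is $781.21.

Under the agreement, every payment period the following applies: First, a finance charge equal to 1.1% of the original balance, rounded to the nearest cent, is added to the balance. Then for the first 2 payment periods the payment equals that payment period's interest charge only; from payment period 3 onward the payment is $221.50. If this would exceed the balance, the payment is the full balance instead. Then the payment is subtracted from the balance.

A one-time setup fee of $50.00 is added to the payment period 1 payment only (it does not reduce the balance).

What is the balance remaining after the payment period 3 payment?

Payment period 1: $781.21 +$8.59 interest = $789.80; pay $8.59 (+ $50.00 fee) → $781.21
Payment period 2: $781.21 +$8.59 interest = $789.80; pay $8.59 → $781.21
Payment period 3: $781.21 +$8.59 interest = $789.80; pay $221.50 → $568.30

$568.30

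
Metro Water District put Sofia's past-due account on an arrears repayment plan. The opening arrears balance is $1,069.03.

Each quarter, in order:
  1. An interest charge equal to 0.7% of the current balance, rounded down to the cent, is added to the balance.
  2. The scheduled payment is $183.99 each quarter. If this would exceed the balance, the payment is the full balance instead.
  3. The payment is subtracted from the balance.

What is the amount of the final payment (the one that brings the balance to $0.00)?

# | Opening | Interest | Payment | End bal
1 | $1,069.03 | $7.48 | $183.99 | $892.52
2 | $892.52 | $6.24 | $183.99 | $714.77
3 | $714.77 | $5.00 | $183.99 | $535.78
4 | $535.78 | $3.75 | $183.99 | $355.54
5 | $355.54 | $2.48 | $183.99 | $174.03
6 | $174.03 | $1.21 | $175.24 | $0.00

$175.24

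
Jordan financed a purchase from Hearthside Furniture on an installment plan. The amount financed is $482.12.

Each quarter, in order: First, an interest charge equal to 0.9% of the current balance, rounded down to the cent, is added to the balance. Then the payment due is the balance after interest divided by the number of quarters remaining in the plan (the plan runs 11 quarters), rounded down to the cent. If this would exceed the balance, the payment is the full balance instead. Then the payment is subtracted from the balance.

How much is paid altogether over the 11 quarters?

$508.92

Quarter 1: $482.12 +$4.33 interest = $486.45; pay $44.22 → $442.23
Quarter 2: $442.23 +$3.98 interest = $446.21; pay $44.62 → $401.59
Quarter 3: $401.59 +$3.61 interest = $405.20; pay $45.02 → $360.18
Quarter 4: $360.18 +$3.24 interest = $363.42; pay $45.42 → $318.00
Quarter 5: $318.00 +$2.86 interest = $320.86; pay $45.83 → $275.03
Quarter 6: $275.03 +$2.47 interest = $277.50; pay $46.25 → $231.25
Quarter 7: $231.25 +$2.08 interest = $233.33; pay $46.66 → $186.67
Quarter 8: $186.67 +$1.68 interest = $188.35; pay $47.08 → $141.27
Quarter 9: $141.27 +$1.27 interest = $142.54; pay $47.51 → $95.03
Quarter 10: $95.03 +$0.85 interest = $95.88; pay $47.94 → $47.94
Quarter 11: $47.94 +$0.43 interest = $48.37; pay $48.37 → $0.00
Total paid: $508.92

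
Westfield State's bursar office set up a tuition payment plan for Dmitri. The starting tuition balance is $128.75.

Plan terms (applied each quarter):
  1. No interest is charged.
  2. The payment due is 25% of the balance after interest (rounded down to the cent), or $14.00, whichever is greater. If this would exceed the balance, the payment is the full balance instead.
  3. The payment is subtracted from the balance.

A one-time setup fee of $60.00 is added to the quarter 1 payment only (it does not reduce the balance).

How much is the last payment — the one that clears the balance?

Quarter 1: opening $128.75; payment $32.18 (+ $60.00 fee); balance $96.57
Quarter 2: opening $96.57; payment $24.14; balance $72.43
Quarter 3: opening $72.43; payment $18.10; balance $54.33
Quarter 4: opening $54.33; payment $14.00; balance $40.33
Quarter 5: opening $40.33; payment $14.00; balance $26.33
Quarter 6: opening $26.33; payment $14.00; balance $12.33
Quarter 7: opening $12.33; payment $12.33; balance $0.00

$12.33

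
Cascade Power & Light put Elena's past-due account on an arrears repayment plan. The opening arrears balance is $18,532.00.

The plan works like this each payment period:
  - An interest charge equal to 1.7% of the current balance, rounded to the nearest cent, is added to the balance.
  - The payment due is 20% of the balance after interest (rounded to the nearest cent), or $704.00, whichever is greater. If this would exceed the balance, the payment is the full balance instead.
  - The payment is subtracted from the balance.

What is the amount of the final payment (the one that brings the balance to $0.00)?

$211.65

# | Opening | Interest | Payment | End bal
1 | $18,532.00 | $315.04 | $3,769.41 | $15,077.63
2 | $15,077.63 | $256.32 | $3,066.79 | $12,267.16
3 | $12,267.16 | $208.54 | $2,495.14 | $9,980.56
4 | $9,980.56 | $169.67 | $2,030.05 | $8,120.18
5 | $8,120.18 | $138.04 | $1,651.64 | $6,606.58
6 | $6,606.58 | $112.31 | $1,343.78 | $5,375.11
7 | $5,375.11 | $91.38 | $1,093.30 | $4,373.19
8 | $4,373.19 | $74.34 | $889.51 | $3,558.02
9 | $3,558.02 | $60.49 | $723.70 | $2,894.81
10 | $2,894.81 | $49.21 | $704.00 | $2,240.02
11 | $2,240.02 | $38.08 | $704.00 | $1,574.10
12 | $1,574.10 | $26.76 | $704.00 | $896.86
13 | $896.86 | $15.25 | $704.00 | $208.11
14 | $208.11 | $3.54 | $211.65 | $0.00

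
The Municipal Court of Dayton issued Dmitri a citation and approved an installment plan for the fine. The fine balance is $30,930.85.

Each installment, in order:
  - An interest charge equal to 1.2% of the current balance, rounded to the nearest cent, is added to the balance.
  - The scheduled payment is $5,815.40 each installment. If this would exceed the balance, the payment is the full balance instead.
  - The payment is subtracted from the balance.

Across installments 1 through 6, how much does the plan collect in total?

$32,162.09

Installment 1: opening $30,930.85; interest $371.17 → $31,302.02; payment $5,815.40; balance $25,486.62
Installment 2: opening $25,486.62; interest $305.84 → $25,792.46; payment $5,815.40; balance $19,977.06
Installment 3: opening $19,977.06; interest $239.72 → $20,216.78; payment $5,815.40; balance $14,401.38
Installment 4: opening $14,401.38; interest $172.82 → $14,574.20; payment $5,815.40; balance $8,758.80
Installment 5: opening $8,758.80; interest $105.11 → $8,863.91; payment $5,815.40; balance $3,048.51
Installment 6: opening $3,048.51; interest $36.58 → $3,085.09; payment $3,085.09; balance $0.00
Total paid: $32,162.09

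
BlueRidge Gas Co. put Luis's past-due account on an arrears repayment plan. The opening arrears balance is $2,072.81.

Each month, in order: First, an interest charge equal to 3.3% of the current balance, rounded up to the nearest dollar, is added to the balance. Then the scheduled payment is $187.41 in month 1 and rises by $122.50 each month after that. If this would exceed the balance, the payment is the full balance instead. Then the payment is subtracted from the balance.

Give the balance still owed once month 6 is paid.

Month 1: opening $2,072.81; interest $69.00 → $2,141.81; payment $187.41; balance $1,954.40
Month 2: opening $1,954.40; interest $65.00 → $2,019.40; payment $309.91; balance $1,709.49
Month 3: opening $1,709.49; interest $57.00 → $1,766.49; payment $432.41; balance $1,334.08
Month 4: opening $1,334.08; interest $45.00 → $1,379.08; payment $554.91; balance $824.17
Month 5: opening $824.17; interest $28.00 → $852.17; payment $677.41; balance $174.76
Month 6: opening $174.76; interest $6.00 → $180.76; payment $180.76; balance $0.00

$0.00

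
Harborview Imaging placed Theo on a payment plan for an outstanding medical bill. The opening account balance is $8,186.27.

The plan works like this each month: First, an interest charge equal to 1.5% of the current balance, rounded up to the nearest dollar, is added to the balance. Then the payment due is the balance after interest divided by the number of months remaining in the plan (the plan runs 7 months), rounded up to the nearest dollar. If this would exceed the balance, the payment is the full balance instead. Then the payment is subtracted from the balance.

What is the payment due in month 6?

$1,279.00

Month 1: $8,186.27 +$123.00 interest = $8,309.27; pay $1,188.00 → $7,121.27
Month 2: $7,121.27 +$107.00 interest = $7,228.27; pay $1,205.00 → $6,023.27
Month 3: $6,023.27 +$91.00 interest = $6,114.27; pay $1,223.00 → $4,891.27
Month 4: $4,891.27 +$74.00 interest = $4,965.27; pay $1,242.00 → $3,723.27
Month 5: $3,723.27 +$56.00 interest = $3,779.27; pay $1,260.00 → $2,519.27
Month 6: $2,519.27 +$38.00 interest = $2,557.27; pay $1,279.00 → $1,278.27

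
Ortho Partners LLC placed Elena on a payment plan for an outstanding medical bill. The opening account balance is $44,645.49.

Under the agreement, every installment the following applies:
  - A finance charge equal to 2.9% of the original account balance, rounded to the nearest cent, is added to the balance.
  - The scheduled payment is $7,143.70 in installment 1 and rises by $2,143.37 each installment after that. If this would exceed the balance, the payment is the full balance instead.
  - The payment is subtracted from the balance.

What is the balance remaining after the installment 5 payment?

Installment 1: opening $44,645.49; interest $1,294.72 → $45,940.21; payment $7,143.70; balance $38,796.51
Installment 2: opening $38,796.51; interest $1,294.72 → $40,091.23; payment $9,287.07; balance $30,804.16
Installment 3: opening $30,804.16; interest $1,294.72 → $32,098.88; payment $11,430.44; balance $20,668.44
Installment 4: opening $20,668.44; interest $1,294.72 → $21,963.16; payment $13,573.81; balance $8,389.35
Installment 5: opening $8,389.35; interest $1,294.72 → $9,684.07; payment $9,684.07; balance $0.00

$0.00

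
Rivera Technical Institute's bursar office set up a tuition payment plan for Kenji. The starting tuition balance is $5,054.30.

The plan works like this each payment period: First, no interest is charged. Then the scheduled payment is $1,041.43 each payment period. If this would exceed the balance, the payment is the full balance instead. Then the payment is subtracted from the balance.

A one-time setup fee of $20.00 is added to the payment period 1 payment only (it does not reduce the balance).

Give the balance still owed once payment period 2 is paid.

Payment period 1: opening $5,054.30; payment $1,041.43 (+ $20.00 fee); balance $4,012.87
Payment period 2: opening $4,012.87; payment $1,041.43; balance $2,971.44

$2,971.44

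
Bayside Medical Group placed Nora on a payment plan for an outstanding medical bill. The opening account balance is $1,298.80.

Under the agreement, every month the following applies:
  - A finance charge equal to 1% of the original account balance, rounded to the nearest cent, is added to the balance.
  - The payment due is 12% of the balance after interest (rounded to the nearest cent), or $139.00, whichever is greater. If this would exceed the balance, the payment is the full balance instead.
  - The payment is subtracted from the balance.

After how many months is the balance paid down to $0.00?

11

Month 1: $1,298.80 +$12.99 interest = $1,311.79; pay $157.41 → $1,154.38
Month 2: $1,154.38 +$12.99 interest = $1,167.37; pay $140.08 → $1,027.29
Month 3: $1,027.29 +$12.99 interest = $1,040.28; pay $139.00 → $901.28
Month 4: $901.28 +$12.99 interest = $914.27; pay $139.00 → $775.27
Month 5: $775.27 +$12.99 interest = $788.26; pay $139.00 → $649.26
Month 6: $649.26 +$12.99 interest = $662.25; pay $139.00 → $523.25
Month 7: $523.25 +$12.99 interest = $536.24; pay $139.00 → $397.24
Month 8: $397.24 +$12.99 interest = $410.23; pay $139.00 → $271.23
Month 9: $271.23 +$12.99 interest = $284.22; pay $139.00 → $145.22
Month 10: $145.22 +$12.99 interest = $158.21; pay $139.00 → $19.21
Month 11: $19.21 +$12.99 interest = $32.20; pay $32.20 → $0.00
Balance reaches $0.00 in month 11.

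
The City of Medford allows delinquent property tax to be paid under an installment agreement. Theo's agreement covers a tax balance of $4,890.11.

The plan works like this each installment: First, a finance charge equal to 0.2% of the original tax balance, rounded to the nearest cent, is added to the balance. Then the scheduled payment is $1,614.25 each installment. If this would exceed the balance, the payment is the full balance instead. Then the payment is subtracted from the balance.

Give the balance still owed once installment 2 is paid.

# | Opening | Interest | Payment | End bal
1 | $4,890.11 | $9.78 | $1,614.25 | $3,285.64
2 | $3,285.64 | $9.78 | $1,614.25 | $1,681.17

$1,681.17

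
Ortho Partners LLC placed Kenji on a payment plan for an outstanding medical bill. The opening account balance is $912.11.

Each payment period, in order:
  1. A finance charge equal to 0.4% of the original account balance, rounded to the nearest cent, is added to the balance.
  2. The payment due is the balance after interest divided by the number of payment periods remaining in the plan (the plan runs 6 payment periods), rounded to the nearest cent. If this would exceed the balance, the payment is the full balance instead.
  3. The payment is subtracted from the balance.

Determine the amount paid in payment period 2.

$153.36

Payment period 1: opening $912.11; interest $3.65 → $915.76; payment $152.63; balance $763.13
Payment period 2: opening $763.13; interest $3.65 → $766.78; payment $153.36; balance $613.42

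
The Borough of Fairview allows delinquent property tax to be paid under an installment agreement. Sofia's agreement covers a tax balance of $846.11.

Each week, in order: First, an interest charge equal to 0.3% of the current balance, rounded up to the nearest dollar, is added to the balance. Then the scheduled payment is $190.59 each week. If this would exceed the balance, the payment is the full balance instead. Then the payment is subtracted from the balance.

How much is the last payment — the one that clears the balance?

Week 1: $846.11 +$3.00 interest = $849.11; pay $190.59 → $658.52
Week 2: $658.52 +$2.00 interest = $660.52; pay $190.59 → $469.93
Week 3: $469.93 +$2.00 interest = $471.93; pay $190.59 → $281.34
Week 4: $281.34 +$1.00 interest = $282.34; pay $190.59 → $91.75
Week 5: $91.75 +$1.00 interest = $92.75; pay $92.75 → $0.00

$92.75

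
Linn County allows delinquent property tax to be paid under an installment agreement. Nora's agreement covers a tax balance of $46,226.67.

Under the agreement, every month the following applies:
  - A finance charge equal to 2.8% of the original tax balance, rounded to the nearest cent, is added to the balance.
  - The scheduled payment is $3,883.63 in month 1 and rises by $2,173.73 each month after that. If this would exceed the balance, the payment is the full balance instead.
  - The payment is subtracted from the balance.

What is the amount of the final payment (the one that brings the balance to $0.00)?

$12,837.32

Month 1: opening $46,226.67; interest $1,294.35 → $47,521.02; payment $3,883.63; balance $43,637.39
Month 2: opening $43,637.39; interest $1,294.35 → $44,931.74; payment $6,057.36; balance $38,874.38
Month 3: opening $38,874.38; interest $1,294.35 → $40,168.73; payment $8,231.09; balance $31,937.64
Month 4: opening $31,937.64; interest $1,294.35 → $33,231.99; payment $10,404.82; balance $22,827.17
Month 5: opening $22,827.17; interest $1,294.35 → $24,121.52; payment $12,578.55; balance $11,542.97
Month 6: opening $11,542.97; interest $1,294.35 → $12,837.32; payment $12,837.32; balance $0.00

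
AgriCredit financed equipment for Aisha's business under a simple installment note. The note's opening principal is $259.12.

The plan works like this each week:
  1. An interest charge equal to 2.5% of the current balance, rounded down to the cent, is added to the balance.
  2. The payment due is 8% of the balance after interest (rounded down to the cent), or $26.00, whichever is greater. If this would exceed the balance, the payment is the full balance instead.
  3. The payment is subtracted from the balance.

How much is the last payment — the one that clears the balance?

$15.72

Week 1: opening $259.12; interest $6.47 → $265.59; payment $26.00; balance $239.59
Week 2: opening $239.59; interest $5.98 → $245.57; payment $26.00; balance $219.57
Week 3: opening $219.57; interest $5.48 → $225.05; payment $26.00; balance $199.05
Week 4: opening $199.05; interest $4.97 → $204.02; payment $26.00; balance $178.02
Week 5: opening $178.02; interest $4.45 → $182.47; payment $26.00; balance $156.47
Week 6: opening $156.47; interest $3.91 → $160.38; payment $26.00; balance $134.38
Week 7: opening $134.38; interest $3.35 → $137.73; payment $26.00; balance $111.73
Week 8: opening $111.73; interest $2.79 → $114.52; payment $26.00; balance $88.52
Week 9: opening $88.52; interest $2.21 → $90.73; payment $26.00; balance $64.73
Week 10: opening $64.73; interest $1.61 → $66.34; payment $26.00; balance $40.34
Week 11: opening $40.34; interest $1.00 → $41.34; payment $26.00; balance $15.34
Week 12: opening $15.34; interest $0.38 → $15.72; payment $15.72; balance $0.00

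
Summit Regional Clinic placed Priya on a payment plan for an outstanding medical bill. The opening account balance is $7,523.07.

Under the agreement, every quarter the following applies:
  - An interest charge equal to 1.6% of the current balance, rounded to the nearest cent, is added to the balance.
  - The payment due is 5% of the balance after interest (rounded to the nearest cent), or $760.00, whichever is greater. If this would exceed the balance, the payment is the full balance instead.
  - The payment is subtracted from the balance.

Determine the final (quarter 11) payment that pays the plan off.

$656.36

Quarter 1: $7,523.07 +$120.37 interest = $7,643.44; pay $760.00 → $6,883.44
Quarter 2: $6,883.44 +$110.14 interest = $6,993.58; pay $760.00 → $6,233.58
Quarter 3: $6,233.58 +$99.74 interest = $6,333.32; pay $760.00 → $5,573.32
Quarter 4: $5,573.32 +$89.17 interest = $5,662.49; pay $760.00 → $4,902.49
Quarter 5: $4,902.49 +$78.44 interest = $4,980.93; pay $760.00 → $4,220.93
Quarter 6: $4,220.93 +$67.53 interest = $4,288.46; pay $760.00 → $3,528.46
Quarter 7: $3,528.46 +$56.46 interest = $3,584.92; pay $760.00 → $2,824.92
Quarter 8: $2,824.92 +$45.20 interest = $2,870.12; pay $760.00 → $2,110.12
Quarter 9: $2,110.12 +$33.76 interest = $2,143.88; pay $760.00 → $1,383.88
Quarter 10: $1,383.88 +$22.14 interest = $1,406.02; pay $760.00 → $646.02
Quarter 11: $646.02 +$10.34 interest = $656.36; pay $656.36 → $0.00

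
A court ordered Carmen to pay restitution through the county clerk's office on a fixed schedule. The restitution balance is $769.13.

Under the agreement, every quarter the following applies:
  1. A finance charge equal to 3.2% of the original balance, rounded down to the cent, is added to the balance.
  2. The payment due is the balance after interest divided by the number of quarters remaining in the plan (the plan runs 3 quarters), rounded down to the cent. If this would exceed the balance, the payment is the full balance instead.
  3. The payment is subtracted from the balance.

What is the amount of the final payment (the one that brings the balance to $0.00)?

Quarter 1: opening $769.13; interest $24.61 → $793.74; payment $264.58; balance $529.16
Quarter 2: opening $529.16; interest $24.61 → $553.77; payment $276.88; balance $276.89
Quarter 3: opening $276.89; interest $24.61 → $301.50; payment $301.50; balance $0.00

$301.50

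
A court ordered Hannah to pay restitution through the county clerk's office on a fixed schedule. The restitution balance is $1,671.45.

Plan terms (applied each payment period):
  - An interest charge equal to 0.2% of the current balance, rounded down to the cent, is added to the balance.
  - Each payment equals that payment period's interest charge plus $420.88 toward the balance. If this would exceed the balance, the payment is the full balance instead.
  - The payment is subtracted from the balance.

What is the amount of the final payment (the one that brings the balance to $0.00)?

$409.62

# | Opening | Interest | Payment | End bal
1 | $1,671.45 | $3.34 | $424.22 | $1,250.57
2 | $1,250.57 | $2.50 | $423.38 | $829.69
3 | $829.69 | $1.65 | $422.53 | $408.81
4 | $408.81 | $0.81 | $409.62 | $0.00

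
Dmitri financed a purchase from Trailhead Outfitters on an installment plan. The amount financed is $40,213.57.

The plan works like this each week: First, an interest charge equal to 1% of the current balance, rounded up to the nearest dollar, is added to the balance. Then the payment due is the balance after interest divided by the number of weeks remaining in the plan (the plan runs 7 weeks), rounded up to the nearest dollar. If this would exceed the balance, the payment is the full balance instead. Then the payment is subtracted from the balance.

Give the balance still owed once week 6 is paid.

Week 1: opening $40,213.57; interest $403.00 → $40,616.57; payment $5,803.00; balance $34,813.57
Week 2: opening $34,813.57; interest $349.00 → $35,162.57; payment $5,861.00; balance $29,301.57
Week 3: opening $29,301.57; interest $294.00 → $29,595.57; payment $5,920.00; balance $23,675.57
Week 4: opening $23,675.57; interest $237.00 → $23,912.57; payment $5,979.00; balance $17,933.57
Week 5: opening $17,933.57; interest $180.00 → $18,113.57; payment $6,038.00; balance $12,075.57
Week 6: opening $12,075.57; interest $121.00 → $12,196.57; payment $6,099.00; balance $6,097.57

$6,097.57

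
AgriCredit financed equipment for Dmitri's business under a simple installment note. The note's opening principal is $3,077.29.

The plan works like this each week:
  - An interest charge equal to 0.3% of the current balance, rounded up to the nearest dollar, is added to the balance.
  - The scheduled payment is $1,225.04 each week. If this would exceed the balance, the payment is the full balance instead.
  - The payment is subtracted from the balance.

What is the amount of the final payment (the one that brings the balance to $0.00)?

Week 1: $3,077.29 +$10.00 interest = $3,087.29; pay $1,225.04 → $1,862.25
Week 2: $1,862.25 +$6.00 interest = $1,868.25; pay $1,225.04 → $643.21
Week 3: $643.21 +$2.00 interest = $645.21; pay $645.21 → $0.00

$645.21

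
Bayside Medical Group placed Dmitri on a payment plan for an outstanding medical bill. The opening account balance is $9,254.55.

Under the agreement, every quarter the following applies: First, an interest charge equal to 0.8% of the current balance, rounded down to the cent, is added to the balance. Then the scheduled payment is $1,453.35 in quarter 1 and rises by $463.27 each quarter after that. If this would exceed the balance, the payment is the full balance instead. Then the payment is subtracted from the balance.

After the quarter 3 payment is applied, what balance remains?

$3,689.89

Quarter 1: $9,254.55 +$74.03 interest = $9,328.58; pay $1,453.35 → $7,875.23
Quarter 2: $7,875.23 +$63.00 interest = $7,938.23; pay $1,916.62 → $6,021.61
Quarter 3: $6,021.61 +$48.17 interest = $6,069.78; pay $2,379.89 → $3,689.89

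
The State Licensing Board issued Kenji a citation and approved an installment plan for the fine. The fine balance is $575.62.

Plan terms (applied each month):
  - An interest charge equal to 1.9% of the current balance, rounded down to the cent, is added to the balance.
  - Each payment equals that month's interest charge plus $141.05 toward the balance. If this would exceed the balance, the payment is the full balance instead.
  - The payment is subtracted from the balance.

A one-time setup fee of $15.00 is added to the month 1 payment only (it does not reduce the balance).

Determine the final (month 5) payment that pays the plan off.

$11.63

Month 1: $575.62 +$10.93 interest = $586.55; pay $151.98 (+ $15.00 fee) → $434.57
Month 2: $434.57 +$8.25 interest = $442.82; pay $149.30 → $293.52
Month 3: $293.52 +$5.57 interest = $299.09; pay $146.62 → $152.47
Month 4: $152.47 +$2.89 interest = $155.36; pay $143.94 → $11.42
Month 5: $11.42 +$0.21 interest = $11.63; pay $11.63 → $0.00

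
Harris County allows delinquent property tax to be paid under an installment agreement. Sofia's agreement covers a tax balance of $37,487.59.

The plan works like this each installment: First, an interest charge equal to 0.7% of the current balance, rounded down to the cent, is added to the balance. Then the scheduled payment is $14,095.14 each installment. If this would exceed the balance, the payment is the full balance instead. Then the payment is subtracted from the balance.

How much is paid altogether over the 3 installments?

$37,983.65

Installment 1: opening $37,487.59; interest $262.41 → $37,750.00; payment $14,095.14; balance $23,654.86
Installment 2: opening $23,654.86; interest $165.58 → $23,820.44; payment $14,095.14; balance $9,725.30
Installment 3: opening $9,725.30; interest $68.07 → $9,793.37; payment $9,793.37; balance $0.00
Total paid: $37,983.65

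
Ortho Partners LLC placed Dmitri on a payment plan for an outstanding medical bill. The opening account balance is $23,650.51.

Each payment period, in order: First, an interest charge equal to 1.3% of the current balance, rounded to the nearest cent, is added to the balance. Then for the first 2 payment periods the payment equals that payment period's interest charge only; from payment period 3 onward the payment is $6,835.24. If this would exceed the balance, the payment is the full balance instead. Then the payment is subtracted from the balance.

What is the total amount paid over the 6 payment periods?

Payment period 1: opening $23,650.51; interest $307.46 → $23,957.97; payment $307.46; balance $23,650.51
Payment period 2: opening $23,650.51; interest $307.46 → $23,957.97; payment $307.46; balance $23,650.51
Payment period 3: opening $23,650.51; interest $307.46 → $23,957.97; payment $6,835.24; balance $17,122.73
Payment period 4: opening $17,122.73; interest $222.60 → $17,345.33; payment $6,835.24; balance $10,510.09
Payment period 5: opening $10,510.09; interest $136.63 → $10,646.72; payment $6,835.24; balance $3,811.48
Payment period 6: opening $3,811.48; interest $49.55 → $3,861.03; payment $3,861.03; balance $0.00
Total paid: $24,981.67

$24,981.67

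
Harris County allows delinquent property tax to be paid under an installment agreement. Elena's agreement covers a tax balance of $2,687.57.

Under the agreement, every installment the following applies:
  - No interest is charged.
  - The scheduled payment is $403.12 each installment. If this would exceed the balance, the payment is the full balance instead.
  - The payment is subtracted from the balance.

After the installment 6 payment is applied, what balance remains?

$268.85

Installment 1: $2,687.57 − $403.12 → $2,284.45
Installment 2: $2,284.45 − $403.12 → $1,881.33
Installment 3: $1,881.33 − $403.12 → $1,478.21
Installment 4: $1,478.21 − $403.12 → $1,075.09
Installment 5: $1,075.09 − $403.12 → $671.97
Installment 6: $671.97 − $403.12 → $268.85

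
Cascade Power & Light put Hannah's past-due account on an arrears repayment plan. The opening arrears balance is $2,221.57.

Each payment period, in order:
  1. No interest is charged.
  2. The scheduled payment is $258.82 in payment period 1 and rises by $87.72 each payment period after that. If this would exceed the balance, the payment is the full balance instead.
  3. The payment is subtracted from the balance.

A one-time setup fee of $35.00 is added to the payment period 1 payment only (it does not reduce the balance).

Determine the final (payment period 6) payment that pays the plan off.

$50.27

Payment period 1: $2,221.57 − $258.82 (+ $35.00 fee) → $1,962.75
Payment period 2: $1,962.75 − $346.54 → $1,616.21
Payment period 3: $1,616.21 − $434.26 → $1,181.95
Payment period 4: $1,181.95 − $521.98 → $659.97
Payment period 5: $659.97 − $609.70 → $50.27
Payment period 6: $50.27 − $50.27 → $0.00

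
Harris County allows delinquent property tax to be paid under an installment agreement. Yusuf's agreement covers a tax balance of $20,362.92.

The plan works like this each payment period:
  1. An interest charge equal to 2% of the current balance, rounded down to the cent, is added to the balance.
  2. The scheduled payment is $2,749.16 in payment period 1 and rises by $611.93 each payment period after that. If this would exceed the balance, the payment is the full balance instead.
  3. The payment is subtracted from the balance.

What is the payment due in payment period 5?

Payment period 1: opening $20,362.92; interest $407.25 → $20,770.17; payment $2,749.16; balance $18,021.01
Payment period 2: opening $18,021.01; interest $360.42 → $18,381.43; payment $3,361.09; balance $15,020.34
Payment period 3: opening $15,020.34; interest $300.40 → $15,320.74; payment $3,973.02; balance $11,347.72
Payment period 4: opening $11,347.72; interest $226.95 → $11,574.67; payment $4,584.95; balance $6,989.72
Payment period 5: opening $6,989.72; interest $139.79 → $7,129.51; payment $5,196.88; balance $1,932.63

$5,196.88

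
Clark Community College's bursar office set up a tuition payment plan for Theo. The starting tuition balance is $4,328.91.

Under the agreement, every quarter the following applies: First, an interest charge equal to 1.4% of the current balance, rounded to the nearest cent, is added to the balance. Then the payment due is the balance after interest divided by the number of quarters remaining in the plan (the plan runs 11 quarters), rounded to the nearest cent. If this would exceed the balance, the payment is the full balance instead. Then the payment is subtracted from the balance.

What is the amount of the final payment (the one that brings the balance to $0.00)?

Quarter 1: opening $4,328.91; interest $60.60 → $4,389.51; payment $399.05; balance $3,990.46
Quarter 2: opening $3,990.46; interest $55.87 → $4,046.33; payment $404.63; balance $3,641.70
Quarter 3: opening $3,641.70; interest $50.98 → $3,692.68; payment $410.30; balance $3,282.38
Quarter 4: opening $3,282.38; interest $45.95 → $3,328.33; payment $416.04; balance $2,912.29
Quarter 5: opening $2,912.29; interest $40.77 → $2,953.06; payment $421.87; balance $2,531.19
Quarter 6: opening $2,531.19; interest $35.44 → $2,566.63; payment $427.77; balance $2,138.86
Quarter 7: opening $2,138.86; interest $29.94 → $2,168.80; payment $433.76; balance $1,735.04
Quarter 8: opening $1,735.04; interest $24.29 → $1,759.33; payment $439.83; balance $1,319.50
Quarter 9: opening $1,319.50; interest $18.47 → $1,337.97; payment $445.99; balance $891.98
Quarter 10: opening $891.98; interest $12.49 → $904.47; payment $452.24; balance $452.23
Quarter 11: opening $452.23; interest $6.33 → $458.56; payment $458.56; balance $0.00

$458.56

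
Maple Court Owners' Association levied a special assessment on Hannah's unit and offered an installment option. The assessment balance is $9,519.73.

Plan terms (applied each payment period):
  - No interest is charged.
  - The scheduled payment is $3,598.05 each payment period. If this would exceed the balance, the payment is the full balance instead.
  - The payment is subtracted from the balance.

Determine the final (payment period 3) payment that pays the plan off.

$2,323.63

# | Opening | Payment | End bal
1 | $9,519.73 | $3,598.05 | $5,921.68
2 | $5,921.68 | $3,598.05 | $2,323.63
3 | $2,323.63 | $2,323.63 | $0.00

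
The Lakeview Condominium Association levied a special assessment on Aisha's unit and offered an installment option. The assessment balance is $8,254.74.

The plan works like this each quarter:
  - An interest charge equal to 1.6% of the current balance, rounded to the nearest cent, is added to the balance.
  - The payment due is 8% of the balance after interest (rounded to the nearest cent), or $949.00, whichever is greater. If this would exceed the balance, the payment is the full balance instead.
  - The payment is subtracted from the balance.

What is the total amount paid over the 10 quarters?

Quarter 1: opening $8,254.74; interest $132.08 → $8,386.82; payment $949.00; balance $7,437.82
Quarter 2: opening $7,437.82; interest $119.01 → $7,556.83; payment $949.00; balance $6,607.83
Quarter 3: opening $6,607.83; interest $105.73 → $6,713.56; payment $949.00; balance $5,764.56
Quarter 4: opening $5,764.56; interest $92.23 → $5,856.79; payment $949.00; balance $4,907.79
Quarter 5: opening $4,907.79; interest $78.52 → $4,986.31; payment $949.00; balance $4,037.31
Quarter 6: opening $4,037.31; interest $64.60 → $4,101.91; payment $949.00; balance $3,152.91
Quarter 7: opening $3,152.91; interest $50.45 → $3,203.36; payment $949.00; balance $2,254.36
Quarter 8: opening $2,254.36; interest $36.07 → $2,290.43; payment $949.00; balance $1,341.43
Quarter 9: opening $1,341.43; interest $21.46 → $1,362.89; payment $949.00; balance $413.89
Quarter 10: opening $413.89; interest $6.62 → $420.51; payment $420.51; balance $0.00
Total paid: $8,961.51

$8,961.51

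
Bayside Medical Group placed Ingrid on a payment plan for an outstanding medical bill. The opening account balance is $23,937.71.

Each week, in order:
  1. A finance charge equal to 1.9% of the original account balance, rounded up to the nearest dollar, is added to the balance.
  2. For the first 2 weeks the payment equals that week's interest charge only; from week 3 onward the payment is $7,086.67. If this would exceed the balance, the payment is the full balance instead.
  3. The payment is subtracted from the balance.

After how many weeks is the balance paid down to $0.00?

# | Opening | Interest | Payment | End bal
1 | $23,937.71 | $455.00 | $455.00 | $23,937.71
2 | $23,937.71 | $455.00 | $455.00 | $23,937.71
3 | $23,937.71 | $455.00 | $7,086.67 | $17,306.04
4 | $17,306.04 | $455.00 | $7,086.67 | $10,674.37
5 | $10,674.37 | $455.00 | $7,086.67 | $4,042.70
6 | $4,042.70 | $455.00 | $4,497.70 | $0.00
Balance reaches $0.00 in week 6.

6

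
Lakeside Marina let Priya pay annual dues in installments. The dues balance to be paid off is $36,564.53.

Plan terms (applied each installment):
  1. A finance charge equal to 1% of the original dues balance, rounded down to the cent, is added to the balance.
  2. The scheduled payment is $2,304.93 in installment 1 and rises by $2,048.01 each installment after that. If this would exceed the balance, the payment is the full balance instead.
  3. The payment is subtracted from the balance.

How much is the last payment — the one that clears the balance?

# | Opening | Interest | Payment | End bal
1 | $36,564.53 | $365.64 | $2,304.93 | $34,625.24
2 | $34,625.24 | $365.64 | $4,352.94 | $30,637.94
3 | $30,637.94 | $365.64 | $6,400.95 | $24,602.63
4 | $24,602.63 | $365.64 | $8,448.96 | $16,519.31
5 | $16,519.31 | $365.64 | $10,496.97 | $6,387.98
6 | $6,387.98 | $365.64 | $6,753.62 | $0.00

$6,753.62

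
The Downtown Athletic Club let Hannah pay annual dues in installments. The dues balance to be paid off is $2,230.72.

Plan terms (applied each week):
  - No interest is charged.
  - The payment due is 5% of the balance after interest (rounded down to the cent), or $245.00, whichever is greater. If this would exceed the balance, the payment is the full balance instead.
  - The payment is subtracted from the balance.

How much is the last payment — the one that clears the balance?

$25.72

Week 1: $2,230.72 − $245.00 → $1,985.72
Week 2: $1,985.72 − $245.00 → $1,740.72
Week 3: $1,740.72 − $245.00 → $1,495.72
Week 4: $1,495.72 − $245.00 → $1,250.72
Week 5: $1,250.72 − $245.00 → $1,005.72
Week 6: $1,005.72 − $245.00 → $760.72
Week 7: $760.72 − $245.00 → $515.72
Week 8: $515.72 − $245.00 → $270.72
Week 9: $270.72 − $245.00 → $25.72
Week 10: $25.72 − $25.72 → $0.00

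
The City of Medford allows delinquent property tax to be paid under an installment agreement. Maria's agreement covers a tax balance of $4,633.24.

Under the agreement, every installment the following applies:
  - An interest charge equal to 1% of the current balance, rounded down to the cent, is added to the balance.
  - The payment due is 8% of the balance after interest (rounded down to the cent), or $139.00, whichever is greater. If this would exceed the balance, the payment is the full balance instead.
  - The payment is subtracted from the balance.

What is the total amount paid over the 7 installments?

$2,125.15

# | Opening | Interest | Payment | End bal
1 | $4,633.24 | $46.33 | $374.36 | $4,305.21
2 | $4,305.21 | $43.05 | $347.86 | $4,000.40
3 | $4,000.40 | $40.00 | $323.23 | $3,717.17
4 | $3,717.17 | $37.17 | $300.34 | $3,454.00
5 | $3,454.00 | $34.54 | $279.08 | $3,209.46
6 | $3,209.46 | $32.09 | $259.32 | $2,982.23
7 | $2,982.23 | $29.82 | $240.96 | $2,771.09
Total paid: $2,125.15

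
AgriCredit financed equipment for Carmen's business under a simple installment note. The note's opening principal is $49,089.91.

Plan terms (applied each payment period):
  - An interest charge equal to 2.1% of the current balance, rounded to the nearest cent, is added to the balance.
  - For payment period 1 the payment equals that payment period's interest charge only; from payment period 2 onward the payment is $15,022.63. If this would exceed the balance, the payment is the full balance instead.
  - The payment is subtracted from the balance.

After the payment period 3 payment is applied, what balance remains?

Payment period 1: $49,089.91 +$1,030.89 interest = $50,120.80; pay $1,030.89 → $49,089.91
Payment period 2: $49,089.91 +$1,030.89 interest = $50,120.80; pay $15,022.63 → $35,098.17
Payment period 3: $35,098.17 +$737.06 interest = $35,835.23; pay $15,022.63 → $20,812.60

$20,812.60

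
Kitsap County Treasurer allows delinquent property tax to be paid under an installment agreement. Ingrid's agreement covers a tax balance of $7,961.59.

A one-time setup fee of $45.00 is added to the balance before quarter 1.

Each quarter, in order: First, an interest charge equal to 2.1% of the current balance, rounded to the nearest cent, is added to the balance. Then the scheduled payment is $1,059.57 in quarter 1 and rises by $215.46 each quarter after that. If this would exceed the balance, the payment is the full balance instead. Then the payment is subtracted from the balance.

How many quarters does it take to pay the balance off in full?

Quarter 1: $8,006.59 +$168.14 interest = $8,174.73; pay $1,059.57 → $7,115.16
Quarter 2: $7,115.16 +$149.42 interest = $7,264.58; pay $1,275.03 → $5,989.55
Quarter 3: $5,989.55 +$125.78 interest = $6,115.33; pay $1,490.49 → $4,624.84
Quarter 4: $4,624.84 +$97.12 interest = $4,721.96; pay $1,705.95 → $3,016.01
Quarter 5: $3,016.01 +$63.34 interest = $3,079.35; pay $1,921.41 → $1,157.94
Quarter 6: $1,157.94 +$24.32 interest = $1,182.26; pay $1,182.26 → $0.00
Balance reaches $0.00 in quarter 6.

6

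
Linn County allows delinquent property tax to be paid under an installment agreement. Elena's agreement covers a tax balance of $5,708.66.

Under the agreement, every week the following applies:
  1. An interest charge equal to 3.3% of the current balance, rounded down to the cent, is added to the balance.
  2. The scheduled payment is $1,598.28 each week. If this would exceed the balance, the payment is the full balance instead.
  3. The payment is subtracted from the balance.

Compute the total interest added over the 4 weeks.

$468.16

# | Opening | Interest | Payment | End bal
1 | $5,708.66 | $188.38 | $1,598.28 | $4,298.76
2 | $4,298.76 | $141.85 | $1,598.28 | $2,842.33
3 | $2,842.33 | $93.79 | $1,598.28 | $1,337.84
4 | $1,337.84 | $44.14 | $1,381.98 | $0.00
Total interest: $188.38 + $141.85 + $93.79 + $44.14 = $468.16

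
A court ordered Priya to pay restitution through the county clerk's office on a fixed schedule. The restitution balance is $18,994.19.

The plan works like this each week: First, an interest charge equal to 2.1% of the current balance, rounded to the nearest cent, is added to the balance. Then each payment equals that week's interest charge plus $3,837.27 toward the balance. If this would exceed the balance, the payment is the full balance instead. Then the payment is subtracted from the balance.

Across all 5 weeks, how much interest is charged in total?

Week 1: opening $18,994.19; interest $398.88 → $19,393.07; payment $4,236.15; balance $15,156.92
Week 2: opening $15,156.92; interest $318.30 → $15,475.22; payment $4,155.57; balance $11,319.65
Week 3: opening $11,319.65; interest $237.71 → $11,557.36; payment $4,074.98; balance $7,482.38
Week 4: opening $7,482.38; interest $157.13 → $7,639.51; payment $3,994.40; balance $3,645.11
Week 5: opening $3,645.11; interest $76.55 → $3,721.66; payment $3,721.66; balance $0.00
Total interest: $398.88 + $318.30 + $237.71 + $157.13 + $76.55 = $1,188.57

$1,188.57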